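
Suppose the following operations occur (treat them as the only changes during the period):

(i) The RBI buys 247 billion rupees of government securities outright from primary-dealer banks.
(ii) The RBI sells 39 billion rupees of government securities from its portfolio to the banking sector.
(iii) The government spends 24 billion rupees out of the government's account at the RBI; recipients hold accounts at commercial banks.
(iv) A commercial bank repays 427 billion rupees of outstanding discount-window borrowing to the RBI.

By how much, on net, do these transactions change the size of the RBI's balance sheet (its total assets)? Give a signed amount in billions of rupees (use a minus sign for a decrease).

-219 billion

OMO purchase (from banks) 247 billion rupees: an RBI asset is acquired → +247B.
OMO sale (to banks) 39 billion rupees: an RBI asset is shed → −39B.
Government spending 24 billion rupees: only the composition of liabilities changes → 0.
Discount-window repayment 427 billion rupees: an RBI asset is shed → −427B.
Net: 247 − 39 + 0 − 427 = -219 billion.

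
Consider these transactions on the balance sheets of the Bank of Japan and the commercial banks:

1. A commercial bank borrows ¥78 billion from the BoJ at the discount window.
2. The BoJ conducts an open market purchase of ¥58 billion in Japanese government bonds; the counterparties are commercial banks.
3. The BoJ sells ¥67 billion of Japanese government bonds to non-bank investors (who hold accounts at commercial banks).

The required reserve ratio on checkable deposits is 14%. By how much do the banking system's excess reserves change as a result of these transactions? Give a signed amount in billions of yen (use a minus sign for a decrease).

+¥78.38 billion

Discount-window loan ¥78 billion: reserves +¥78B, deposits 0.
OMO purchase (from banks) ¥58 billion: reserves +¥58B, deposits 0.
Asset sale (to non-banks) ¥67 billion: reserves −¥67B, deposits −¥67B.
Totals: Δreserves = +¥69B, Δdeposits = −¥67B.
Δrequired reserves = 14% × −¥67B = −¥9.38B.
Δexcess reserves = Δreserves − Δrequired = +¥69B − (−¥9.38B) = +¥78.38 billion.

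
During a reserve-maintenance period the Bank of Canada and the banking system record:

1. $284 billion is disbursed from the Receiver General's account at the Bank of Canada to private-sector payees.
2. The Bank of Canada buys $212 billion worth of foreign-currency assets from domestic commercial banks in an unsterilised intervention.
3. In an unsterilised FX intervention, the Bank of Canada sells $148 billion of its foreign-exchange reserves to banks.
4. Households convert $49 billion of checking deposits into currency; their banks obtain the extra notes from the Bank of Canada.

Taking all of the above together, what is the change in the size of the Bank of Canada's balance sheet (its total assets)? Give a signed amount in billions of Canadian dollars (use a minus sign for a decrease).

Government spending $284 billion: only the composition of liabilities changes → 0.
FX purchase $212 billion: a Bank of Canada asset is acquired → +$212B.
FX sale $148 billion: a Bank of Canada asset is shed → −$148B.
Currency withdrawal $49 billion: only the composition of liabilities changes → 0.
Net: 0 + 212 − 148 + 0 = +$64 billion.

+$64 billion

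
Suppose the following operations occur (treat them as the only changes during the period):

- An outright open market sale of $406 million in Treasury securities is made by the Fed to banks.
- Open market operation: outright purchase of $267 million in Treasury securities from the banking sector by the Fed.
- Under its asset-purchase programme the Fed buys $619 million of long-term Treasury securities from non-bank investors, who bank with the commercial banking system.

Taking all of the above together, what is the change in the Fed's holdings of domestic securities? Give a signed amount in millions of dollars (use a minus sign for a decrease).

OMO sale (to banks) $406 million: securities removed from the Fed's portfolio → −$406M.
OMO purchase (from banks) $267 million: securities added to the Fed's portfolio → +$267M.
Asset purchase (from non-banks) $619 million: securities added to the Fed's portfolio → +$619M.
Net: −406 + 267 + 619 = +$480 million.

+$480 million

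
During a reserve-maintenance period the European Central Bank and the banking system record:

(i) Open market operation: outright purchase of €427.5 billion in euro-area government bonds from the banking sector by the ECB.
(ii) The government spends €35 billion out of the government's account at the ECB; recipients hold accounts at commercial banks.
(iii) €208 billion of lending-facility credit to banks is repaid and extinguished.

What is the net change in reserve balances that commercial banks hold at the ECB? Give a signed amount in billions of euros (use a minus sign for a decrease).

+€254.5 billion

OMO purchase (from banks) €427.5 billion: the ECB pays by crediting reserve accounts → +€427.5B.
Government spending €35 billion: government payments flow into bank reserve accounts → +€35B.
Discount-window repayment €208 billion: repayment is debited from reserves → −€208B.
Net: 427.5 + 35 − 208 = +€254.5 billion.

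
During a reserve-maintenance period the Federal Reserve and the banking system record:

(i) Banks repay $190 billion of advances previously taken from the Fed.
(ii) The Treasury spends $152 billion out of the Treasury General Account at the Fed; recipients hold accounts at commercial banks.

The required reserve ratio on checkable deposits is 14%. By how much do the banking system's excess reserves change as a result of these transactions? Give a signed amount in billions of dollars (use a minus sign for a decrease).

Discount-window repayment $190 billion: reserves −$190B, deposits 0.
Government spending $152 billion: reserves +$152B, deposits +$152B.
Totals: Δreserves = −$38B, Δdeposits = +$152B.
Δrequired reserves = 14% × +$152B = +$21.28B.
Δexcess reserves = Δreserves − Δrequired = −$38B − (+$21.28B) = -$59.28 billion.

-$59.28 billion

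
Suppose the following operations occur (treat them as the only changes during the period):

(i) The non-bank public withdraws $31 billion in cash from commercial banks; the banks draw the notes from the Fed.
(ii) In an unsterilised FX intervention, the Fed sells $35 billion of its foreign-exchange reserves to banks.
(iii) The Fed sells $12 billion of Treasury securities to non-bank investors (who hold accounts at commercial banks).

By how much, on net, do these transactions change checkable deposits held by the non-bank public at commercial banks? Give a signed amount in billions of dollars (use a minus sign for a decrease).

-$43 billion

Fed balance sheet:
  Assets:      Securities −$12B, Foreign assets −$35B
  Liabilities: Bank reserves −$78B, Currency in circulation +$31B
Commercial banking system:
  Assets:      Reserves at CB −$78B, Foreign assets +$35B
  Liabilities: Checkable deposits −$43B
So the change in checkable deposits held by the non-bank public at commercial banks is -$43 billion.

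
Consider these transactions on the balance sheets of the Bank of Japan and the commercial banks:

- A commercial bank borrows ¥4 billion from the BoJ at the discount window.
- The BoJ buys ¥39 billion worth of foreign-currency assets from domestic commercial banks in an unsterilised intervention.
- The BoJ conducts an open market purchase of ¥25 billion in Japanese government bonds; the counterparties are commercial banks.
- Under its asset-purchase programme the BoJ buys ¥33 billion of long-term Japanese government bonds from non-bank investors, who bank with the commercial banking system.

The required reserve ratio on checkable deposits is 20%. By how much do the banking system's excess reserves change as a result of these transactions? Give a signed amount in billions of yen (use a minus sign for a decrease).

Discount-window loan ¥4 billion: reserves +¥4B, deposits 0.
FX purchase ¥39 billion: reserves +¥39B, deposits 0.
OMO purchase (from banks) ¥25 billion: reserves +¥25B, deposits 0.
Asset purchase (from non-banks) ¥33 billion: reserves +¥33B, deposits +¥33B.
Totals: Δreserves = +¥101B, Δdeposits = +¥33B.
Δrequired reserves = 20% × +¥33B = +¥6.6B.
Δexcess reserves = Δreserves − Δrequired = +¥101B − (+¥6.6B) = +¥94.4 billion.

+¥94.4 billion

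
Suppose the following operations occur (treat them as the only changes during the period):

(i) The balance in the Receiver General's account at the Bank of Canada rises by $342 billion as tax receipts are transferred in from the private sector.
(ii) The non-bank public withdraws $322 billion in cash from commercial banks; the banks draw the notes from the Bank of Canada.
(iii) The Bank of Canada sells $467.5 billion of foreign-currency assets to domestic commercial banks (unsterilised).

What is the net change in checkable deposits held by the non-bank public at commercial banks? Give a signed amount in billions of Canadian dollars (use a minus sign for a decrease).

-$664 billion

Bank of Canada balance sheet:
  Assets:      Foreign assets −$467.5B
  Liabilities: Bank reserves −$1131.5B, Currency in circulation +$322B, Government deposits +$342B
Commercial banking system:
  Assets:      Reserves at CB −$1131.5B, Foreign assets +$467.5B
  Liabilities: Checkable deposits −$664B
So the change in checkable deposits held by the non-bank public at commercial banks is -$664 billion.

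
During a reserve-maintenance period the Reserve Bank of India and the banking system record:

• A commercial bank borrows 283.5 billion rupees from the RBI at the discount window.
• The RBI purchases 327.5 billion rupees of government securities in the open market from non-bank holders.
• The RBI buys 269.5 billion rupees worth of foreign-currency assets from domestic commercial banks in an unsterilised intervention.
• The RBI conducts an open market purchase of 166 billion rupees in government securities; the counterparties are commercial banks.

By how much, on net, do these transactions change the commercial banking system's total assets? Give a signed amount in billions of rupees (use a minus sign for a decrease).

+611 billion

RBI balance sheet:
  Assets:      Securities +493.5B, Loans to banks +283.5B, Foreign assets +269.5B
  Liabilities: Bank reserves +1046.5B
Commercial banking system:
  Assets:      Reserves at CB +1046.5B, Securities −166B, Foreign assets −269.5B
  Liabilities: Checkable deposits +327.5B, Borrowings from CB +283.5B
Change in total bank assets = +611 billion.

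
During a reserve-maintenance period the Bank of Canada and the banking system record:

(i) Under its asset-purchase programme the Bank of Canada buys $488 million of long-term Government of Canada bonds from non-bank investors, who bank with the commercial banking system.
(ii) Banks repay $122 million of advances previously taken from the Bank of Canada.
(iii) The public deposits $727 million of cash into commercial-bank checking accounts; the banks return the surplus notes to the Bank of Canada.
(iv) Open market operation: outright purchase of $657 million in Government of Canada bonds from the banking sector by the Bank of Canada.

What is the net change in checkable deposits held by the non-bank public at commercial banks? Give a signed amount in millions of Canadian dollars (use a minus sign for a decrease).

+$1215 million

Bank of Canada balance sheet:
  Assets:      Securities +$1145M, Loans to banks −$122M
  Liabilities: Bank reserves +$1750M, Currency in circulation −$727M
Commercial banking system:
  Assets:      Reserves at CB +$1750M, Securities −$657M
  Liabilities: Checkable deposits +$1215M, Borrowings from CB −$122M
So the change in checkable deposits held by the non-bank public at commercial banks is +$1215 million.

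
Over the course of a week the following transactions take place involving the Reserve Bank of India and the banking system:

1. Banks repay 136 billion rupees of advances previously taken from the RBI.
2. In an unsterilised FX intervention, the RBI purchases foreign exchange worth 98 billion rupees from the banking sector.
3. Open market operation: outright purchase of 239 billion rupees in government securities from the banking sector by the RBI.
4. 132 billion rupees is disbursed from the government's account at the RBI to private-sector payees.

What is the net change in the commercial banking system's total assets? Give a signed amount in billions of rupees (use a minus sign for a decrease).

-4 billion

RBI balance sheet:
  Assets:      Securities +239B, Loans to banks −136B, Foreign assets +98B
  Liabilities: Bank reserves +333B, Government deposits −132B
Commercial banking system:
  Assets:      Reserves at CB +333B, Securities −239B, Foreign assets −98B
  Liabilities: Checkable deposits +132B, Borrowings from CB −136B
Change in total bank assets = -4 billion.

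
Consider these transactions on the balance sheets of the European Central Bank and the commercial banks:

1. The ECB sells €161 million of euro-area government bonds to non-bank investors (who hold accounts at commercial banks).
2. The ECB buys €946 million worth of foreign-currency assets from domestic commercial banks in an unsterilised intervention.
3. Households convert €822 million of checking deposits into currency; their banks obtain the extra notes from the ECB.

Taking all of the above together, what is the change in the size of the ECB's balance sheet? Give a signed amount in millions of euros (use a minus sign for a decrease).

+€785 million

ECB balance sheet:
  Assets:      Securities −€161M, Foreign assets +€946M
  Liabilities: Bank reserves −€37M, Currency in circulation +€822M
Change in total ECB assets = +€785 million.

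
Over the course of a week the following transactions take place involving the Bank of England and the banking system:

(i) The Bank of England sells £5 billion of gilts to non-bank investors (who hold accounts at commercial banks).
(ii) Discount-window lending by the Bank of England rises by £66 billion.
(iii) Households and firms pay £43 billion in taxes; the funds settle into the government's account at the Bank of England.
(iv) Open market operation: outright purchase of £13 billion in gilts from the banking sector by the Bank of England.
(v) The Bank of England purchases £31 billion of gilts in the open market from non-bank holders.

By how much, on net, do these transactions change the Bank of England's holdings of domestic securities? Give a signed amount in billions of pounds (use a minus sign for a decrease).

Asset sale (to non-banks) £5 billion: securities removed from the Bank of England's portfolio → −£5B.
Discount-window loan £66 billion: the Bank of England's securities portfolio is untouched → 0.
Government account inflow £43 billion: the Bank of England's securities portfolio is untouched → 0.
OMO purchase (from banks) £13 billion: securities added to the Bank of England's portfolio → +£13B.
Asset purchase (from non-banks) £31 billion: securities added to the Bank of England's portfolio → +£31B.
Net: −5 + 0 + 0 + 13 + 31 = +£39 billion.

+£39 billion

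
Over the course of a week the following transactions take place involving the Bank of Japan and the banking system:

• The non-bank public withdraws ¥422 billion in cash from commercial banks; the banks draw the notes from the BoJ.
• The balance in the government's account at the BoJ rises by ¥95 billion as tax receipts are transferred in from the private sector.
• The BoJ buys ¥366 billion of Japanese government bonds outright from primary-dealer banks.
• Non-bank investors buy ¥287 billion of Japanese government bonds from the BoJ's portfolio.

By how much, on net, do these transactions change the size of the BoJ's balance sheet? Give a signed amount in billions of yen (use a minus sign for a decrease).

Currency withdrawal ¥422 billion: only the composition of liabilities changes → 0.
Government account inflow ¥95 billion: only the composition of liabilities changes → 0.
OMO purchase (from banks) ¥366 billion: a BoJ asset is acquired → +¥366B.
Asset sale (to non-banks) ¥287 billion: a BoJ asset is shed → −¥287B.
Net: 0 + 0 + 366 − 287 = +¥79 billion.

+¥79 billion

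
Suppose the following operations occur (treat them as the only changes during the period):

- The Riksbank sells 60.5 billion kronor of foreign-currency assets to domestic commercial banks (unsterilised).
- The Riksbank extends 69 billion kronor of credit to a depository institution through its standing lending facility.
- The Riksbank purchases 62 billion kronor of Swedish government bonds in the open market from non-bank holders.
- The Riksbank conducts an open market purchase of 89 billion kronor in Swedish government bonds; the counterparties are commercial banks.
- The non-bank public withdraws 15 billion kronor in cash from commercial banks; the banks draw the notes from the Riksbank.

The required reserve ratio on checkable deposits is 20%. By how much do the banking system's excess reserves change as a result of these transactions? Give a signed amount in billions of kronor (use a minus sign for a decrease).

FX sale 60.5 billion kronor: reserves −60.5B, deposits 0.
Discount-window loan 69 billion kronor: reserves +69B, deposits 0.
Asset purchase (from non-banks) 62 billion kronor: reserves +62B, deposits +62B.
OMO purchase (from banks) 89 billion kronor: reserves +89B, deposits 0.
Currency withdrawal 15 billion kronor: reserves −15B, deposits −15B.
Totals: Δreserves = +144.5B, Δdeposits = +47B.
Δrequired reserves = 20% × +47B = +9.4B.
Δexcess reserves = Δreserves − Δrequired = +144.5B − (+9.4B) = +135.1 billion.

+135.1 billion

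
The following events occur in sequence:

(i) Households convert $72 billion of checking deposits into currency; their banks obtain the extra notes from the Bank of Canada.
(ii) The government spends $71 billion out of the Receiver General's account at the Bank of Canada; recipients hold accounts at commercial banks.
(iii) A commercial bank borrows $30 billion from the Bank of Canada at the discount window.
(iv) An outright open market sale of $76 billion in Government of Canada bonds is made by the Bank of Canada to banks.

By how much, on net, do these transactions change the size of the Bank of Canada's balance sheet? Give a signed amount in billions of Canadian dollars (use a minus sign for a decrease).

Currency withdrawal $72 billion: only the composition of liabilities changes → 0.
Government spending $71 billion: only the composition of liabilities changes → 0.
Discount-window loan $30 billion: a Bank of Canada asset is acquired → +$30B.
OMO sale (to banks) $76 billion: a Bank of Canada asset is shed → −$76B.
Net: 0 + 0 + 30 − 76 = -$46 billion.

-$46 billion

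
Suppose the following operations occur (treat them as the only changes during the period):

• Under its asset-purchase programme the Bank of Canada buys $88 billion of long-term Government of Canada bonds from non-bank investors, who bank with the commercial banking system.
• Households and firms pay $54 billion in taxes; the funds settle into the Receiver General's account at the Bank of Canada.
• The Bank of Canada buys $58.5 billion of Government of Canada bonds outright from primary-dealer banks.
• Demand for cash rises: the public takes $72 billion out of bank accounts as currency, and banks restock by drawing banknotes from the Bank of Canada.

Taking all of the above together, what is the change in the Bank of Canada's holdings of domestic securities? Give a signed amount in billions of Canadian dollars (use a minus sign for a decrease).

+$146.5 billion

Bank of Canada balance sheet:
  Assets:      Securities +$146.5B
  Liabilities: Bank reserves +$20.5B, Currency in circulation +$72B, Government deposits +$54B
Commercial banking system:
  Assets:      Reserves at CB +$20.5B, Securities −$58.5B
  Liabilities: Checkable deposits −$38B
So the change in the Bank of Canada's holdings of domestic securities is +$146.5 billion.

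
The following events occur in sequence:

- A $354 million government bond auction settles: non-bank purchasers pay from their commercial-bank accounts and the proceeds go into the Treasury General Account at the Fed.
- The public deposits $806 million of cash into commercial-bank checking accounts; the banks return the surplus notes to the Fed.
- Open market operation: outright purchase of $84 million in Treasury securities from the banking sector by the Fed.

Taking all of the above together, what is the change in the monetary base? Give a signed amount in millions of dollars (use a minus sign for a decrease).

Government account inflow $354 million: reserves shift to a non-base liability → −$354M.
Currency deposit $806 million: just a shift between currency and reserves — both are base money → 0.
OMO purchase (from banks) $84 million: Fed balance sheet expands → +$84M.
Net: −354 + 0 + 84 = -$270 million.

-$270 million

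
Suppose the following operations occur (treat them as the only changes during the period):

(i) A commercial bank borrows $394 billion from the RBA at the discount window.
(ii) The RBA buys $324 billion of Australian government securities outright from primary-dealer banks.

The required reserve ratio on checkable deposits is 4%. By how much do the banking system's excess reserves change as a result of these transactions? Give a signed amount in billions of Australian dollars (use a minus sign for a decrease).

Discount-window loan $394 billion: reserves +$394B, deposits 0.
OMO purchase (from banks) $324 billion: reserves +$324B, deposits 0.
Totals: Δreserves = +$718B, Δdeposits = 0.
Δrequired reserves = 4% × 0 = 0.
Δexcess reserves = Δreserves − Δrequired = +$718B − (0) = +$718 billion.

+$718 billion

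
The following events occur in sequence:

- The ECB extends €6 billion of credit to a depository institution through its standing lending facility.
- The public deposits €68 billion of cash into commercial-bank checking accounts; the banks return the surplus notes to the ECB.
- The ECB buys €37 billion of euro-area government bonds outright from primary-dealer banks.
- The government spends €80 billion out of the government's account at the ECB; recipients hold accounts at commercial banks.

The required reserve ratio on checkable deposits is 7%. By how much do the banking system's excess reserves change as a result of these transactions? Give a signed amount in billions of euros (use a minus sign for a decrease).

+€180.64 billion

Discount-window loan €6 billion: reserves +€6B, deposits 0.
Currency deposit €68 billion: reserves +€68B, deposits +€68B.
OMO purchase (from banks) €37 billion: reserves +€37B, deposits 0.
Government spending €80 billion: reserves +€80B, deposits +€80B.
Totals: Δreserves = +€191B, Δdeposits = +€148B.
Δrequired reserves = 7% × +€148B = +€10.36B.
Δexcess reserves = Δreserves − Δrequired = +€191B − (+€10.36B) = +€180.64 billion.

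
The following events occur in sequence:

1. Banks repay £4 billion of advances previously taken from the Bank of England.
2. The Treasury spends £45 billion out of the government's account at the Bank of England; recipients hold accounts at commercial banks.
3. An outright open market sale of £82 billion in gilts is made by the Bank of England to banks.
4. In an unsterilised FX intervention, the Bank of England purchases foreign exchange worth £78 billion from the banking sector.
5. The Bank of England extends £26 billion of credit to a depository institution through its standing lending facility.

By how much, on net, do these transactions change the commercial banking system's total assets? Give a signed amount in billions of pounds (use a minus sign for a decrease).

+£67 billion

Discount-window repayment £4 billion: bank balance sheets shrink → −£4B.
Government spending £45 billion: bank balance sheets expand → +£45B.
OMO sale (to banks) £82 billion: just an asset swap on bank balance sheets → 0.
FX purchase £78 billion: just an asset swap on bank balance sheets → 0.
Discount-window loan £26 billion: bank balance sheets expand → +£26B.
Net: −4 + 45 + 0 + 0 + 26 = +£67 billion.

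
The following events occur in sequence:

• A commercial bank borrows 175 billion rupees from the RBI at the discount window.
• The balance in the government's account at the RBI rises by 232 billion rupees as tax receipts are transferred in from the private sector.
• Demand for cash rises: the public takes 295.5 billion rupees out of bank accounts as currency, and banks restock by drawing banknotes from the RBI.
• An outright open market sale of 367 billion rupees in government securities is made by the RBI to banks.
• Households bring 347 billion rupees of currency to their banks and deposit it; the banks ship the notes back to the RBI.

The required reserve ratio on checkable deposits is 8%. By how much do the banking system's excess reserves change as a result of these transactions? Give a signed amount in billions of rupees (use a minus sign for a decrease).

-358.06 billion

Discount-window loan 175 billion rupees: reserves +175B, deposits 0.
Government account inflow 232 billion rupees: reserves −232B, deposits −232B.
Currency withdrawal 295.5 billion rupees: reserves −295.5B, deposits −295.5B.
OMO sale (to banks) 367 billion rupees: reserves −367B, deposits 0.
Currency deposit 347 billion rupees: reserves +347B, deposits +347B.
Totals: Δreserves = −372.5B, Δdeposits = −180.5B.
Δrequired reserves = 8% × −180.5B = −14.44B.
Δexcess reserves = Δreserves − Δrequired = −372.5B − (−14.44B) = -358.06 billion.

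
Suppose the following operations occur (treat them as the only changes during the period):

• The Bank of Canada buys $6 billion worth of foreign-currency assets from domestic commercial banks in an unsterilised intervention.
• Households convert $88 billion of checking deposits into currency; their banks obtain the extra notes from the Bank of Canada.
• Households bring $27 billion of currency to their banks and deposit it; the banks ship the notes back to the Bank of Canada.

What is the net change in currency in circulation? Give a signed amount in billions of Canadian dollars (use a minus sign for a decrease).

+$61 billion

FX purchase $6 billion: no currency enters or leaves circulation → 0.
Currency withdrawal $88 billion: notes leave the central bank → +$88B.
Currency deposit $27 billion: notes return to the central bank → −$27B.
Net: 0 + 88 − 27 = +$61 billion.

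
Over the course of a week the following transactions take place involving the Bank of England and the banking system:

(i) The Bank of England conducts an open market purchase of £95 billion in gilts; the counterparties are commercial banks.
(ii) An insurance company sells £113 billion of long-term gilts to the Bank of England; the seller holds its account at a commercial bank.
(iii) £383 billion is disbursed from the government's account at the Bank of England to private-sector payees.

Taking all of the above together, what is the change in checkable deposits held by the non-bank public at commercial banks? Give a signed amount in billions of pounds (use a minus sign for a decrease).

+£496 billion

Bank of England balance sheet:
  Assets:      Securities +£208B
  Liabilities: Bank reserves +£591B, Government deposits −£383B
Commercial banking system:
  Assets:      Reserves at CB +£591B, Securities −£95B
  Liabilities: Checkable deposits +£496B
So the change in checkable deposits held by the non-bank public at commercial banks is +£496 billion.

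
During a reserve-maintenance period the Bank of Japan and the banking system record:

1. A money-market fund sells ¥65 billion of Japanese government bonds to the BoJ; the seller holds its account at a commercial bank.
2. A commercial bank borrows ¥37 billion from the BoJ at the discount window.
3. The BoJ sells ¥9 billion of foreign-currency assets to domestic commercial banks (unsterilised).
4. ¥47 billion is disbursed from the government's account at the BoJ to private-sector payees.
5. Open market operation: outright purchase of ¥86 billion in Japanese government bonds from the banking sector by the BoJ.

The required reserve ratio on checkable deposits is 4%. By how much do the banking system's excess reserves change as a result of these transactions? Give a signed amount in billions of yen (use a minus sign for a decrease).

Asset purchase (from non-banks) ¥65 billion: reserves +¥65B, deposits +¥65B.
Discount-window loan ¥37 billion: reserves +¥37B, deposits 0.
FX sale ¥9 billion: reserves −¥9B, deposits 0.
Government spending ¥47 billion: reserves +¥47B, deposits +¥47B.
OMO purchase (from banks) ¥86 billion: reserves +¥86B, deposits 0.
Totals: Δreserves = +¥226B, Δdeposits = +¥112B.
Δrequired reserves = 4% × +¥112B = +¥4.48B.
Δexcess reserves = Δreserves − Δrequired = +¥226B − (+¥4.48B) = +¥221.52 billion.

+¥221.52 billion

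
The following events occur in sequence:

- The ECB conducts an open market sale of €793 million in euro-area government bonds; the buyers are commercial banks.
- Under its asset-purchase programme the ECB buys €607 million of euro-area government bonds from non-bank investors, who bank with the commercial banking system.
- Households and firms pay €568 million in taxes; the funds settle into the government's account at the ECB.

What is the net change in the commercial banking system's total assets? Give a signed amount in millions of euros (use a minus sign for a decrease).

OMO sale (to banks) €793 million: just an asset swap on bank balance sheets → 0.
Asset purchase (from non-banks) €607 million: bank balance sheets expand → +€607M.
Government account inflow €568 million: bank balance sheets shrink → −€568M.
Net: 0 + 607 − 568 = +€39 million.

+€39 million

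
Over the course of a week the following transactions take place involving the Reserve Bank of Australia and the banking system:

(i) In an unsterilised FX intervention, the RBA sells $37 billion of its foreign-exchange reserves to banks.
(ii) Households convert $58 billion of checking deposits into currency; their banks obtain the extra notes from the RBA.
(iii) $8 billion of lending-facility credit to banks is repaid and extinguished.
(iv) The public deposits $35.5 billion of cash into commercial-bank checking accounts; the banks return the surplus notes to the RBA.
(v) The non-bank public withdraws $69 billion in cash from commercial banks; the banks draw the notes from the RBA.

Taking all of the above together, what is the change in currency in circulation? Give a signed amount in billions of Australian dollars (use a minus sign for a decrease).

+$91.5 billion

FX sale $37 billion: no currency enters or leaves circulation → 0.
Currency withdrawal $58 billion: notes leave the central bank → +$58B.
Discount-window repayment $8 billion: no currency enters or leaves circulation → 0.
Currency deposit $35.5 billion: notes return to the central bank → −$35.5B.
Currency withdrawal $69 billion: notes leave the central bank → +$69B.
Net: 0 + 58 + 0 − 35.5 + 69 = +$91.5 billion.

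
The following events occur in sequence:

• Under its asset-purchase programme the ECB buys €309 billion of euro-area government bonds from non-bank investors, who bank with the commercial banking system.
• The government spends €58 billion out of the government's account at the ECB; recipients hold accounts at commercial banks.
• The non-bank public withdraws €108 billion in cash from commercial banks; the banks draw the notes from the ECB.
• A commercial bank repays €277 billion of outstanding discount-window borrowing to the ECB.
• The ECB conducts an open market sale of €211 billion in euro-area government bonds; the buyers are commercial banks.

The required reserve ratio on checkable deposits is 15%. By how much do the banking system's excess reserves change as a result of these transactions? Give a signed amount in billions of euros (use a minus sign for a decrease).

-€267.85 billion

Asset purchase (from non-banks) €309 billion: reserves +€309B, deposits +€309B.
Government spending €58 billion: reserves +€58B, deposits +€58B.
Currency withdrawal €108 billion: reserves −€108B, deposits −€108B.
Discount-window repayment €277 billion: reserves −€277B, deposits 0.
OMO sale (to banks) €211 billion: reserves −€211B, deposits 0.
Totals: Δreserves = −€229B, Δdeposits = +€259B.
Δrequired reserves = 15% × +€259B = +€38.85B.
Δexcess reserves = Δreserves − Δrequired = −€229B − (+€38.85B) = -€267.85 billion.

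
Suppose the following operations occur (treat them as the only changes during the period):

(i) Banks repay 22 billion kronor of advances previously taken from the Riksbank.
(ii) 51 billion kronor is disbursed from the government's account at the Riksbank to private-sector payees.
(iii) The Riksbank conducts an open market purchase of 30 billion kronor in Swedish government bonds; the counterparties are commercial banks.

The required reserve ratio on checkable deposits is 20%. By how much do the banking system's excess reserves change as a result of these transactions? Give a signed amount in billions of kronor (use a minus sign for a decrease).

+48.8 billion

Discount-window repayment 22 billion kronor: reserves −22B, deposits 0.
Government spending 51 billion kronor: reserves +51B, deposits +51B.
OMO purchase (from banks) 30 billion kronor: reserves +30B, deposits 0.
Totals: Δreserves = +59B, Δdeposits = +51B.
Δrequired reserves = 20% × +51B = +10.2B.
Δexcess reserves = Δreserves − Δrequired = +59B − (+10.2B) = +48.8 billion.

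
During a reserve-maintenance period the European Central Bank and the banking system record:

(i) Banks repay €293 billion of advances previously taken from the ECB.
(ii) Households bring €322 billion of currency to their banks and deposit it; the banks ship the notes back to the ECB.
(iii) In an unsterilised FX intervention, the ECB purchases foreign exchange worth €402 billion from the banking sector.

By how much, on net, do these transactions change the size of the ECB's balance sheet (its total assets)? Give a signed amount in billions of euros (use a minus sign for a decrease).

ECB balance sheet:
  Assets:      Loans to banks −€293B, Foreign assets +€402B
  Liabilities: Bank reserves +€431B, Currency in circulation −€322B
Change in total ECB assets = +€109 billion.

+€109 billion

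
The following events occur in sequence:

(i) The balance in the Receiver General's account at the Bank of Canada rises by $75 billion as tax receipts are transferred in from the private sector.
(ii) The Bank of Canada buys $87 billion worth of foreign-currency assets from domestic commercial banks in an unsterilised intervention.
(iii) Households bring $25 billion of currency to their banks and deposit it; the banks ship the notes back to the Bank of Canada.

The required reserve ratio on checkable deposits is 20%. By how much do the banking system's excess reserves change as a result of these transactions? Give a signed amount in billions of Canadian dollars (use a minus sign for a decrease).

+$47 billion

Government account inflow $75 billion: reserves −$75B, deposits −$75B.
FX purchase $87 billion: reserves +$87B, deposits 0.
Currency deposit $25 billion: reserves +$25B, deposits +$25B.
Totals: Δreserves = +$37B, Δdeposits = −$50B.
Δrequired reserves = 20% × −$50B = −$10B.
Δexcess reserves = Δreserves − Δrequired = +$37B − (−$10B) = +$47 billion.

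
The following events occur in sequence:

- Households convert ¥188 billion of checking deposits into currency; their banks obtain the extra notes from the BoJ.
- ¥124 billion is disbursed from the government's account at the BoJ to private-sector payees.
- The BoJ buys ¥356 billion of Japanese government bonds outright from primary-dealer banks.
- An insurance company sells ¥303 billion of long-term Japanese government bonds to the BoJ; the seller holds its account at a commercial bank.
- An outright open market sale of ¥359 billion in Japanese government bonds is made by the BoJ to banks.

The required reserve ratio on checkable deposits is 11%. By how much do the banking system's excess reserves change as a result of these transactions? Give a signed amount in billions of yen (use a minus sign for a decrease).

+¥209.71 billion

Currency withdrawal ¥188 billion: reserves −¥188B, deposits −¥188B.
Government spending ¥124 billion: reserves +¥124B, deposits +¥124B.
OMO purchase (from banks) ¥356 billion: reserves +¥356B, deposits 0.
Asset purchase (from non-banks) ¥303 billion: reserves +¥303B, deposits +¥303B.
OMO sale (to banks) ¥359 billion: reserves −¥359B, deposits 0.
Totals: Δreserves = +¥236B, Δdeposits = +¥239B.
Δrequired reserves = 11% × +¥239B = +¥26.29B.
Δexcess reserves = Δreserves − Δrequired = +¥236B − (+¥26.29B) = +¥209.71 billion.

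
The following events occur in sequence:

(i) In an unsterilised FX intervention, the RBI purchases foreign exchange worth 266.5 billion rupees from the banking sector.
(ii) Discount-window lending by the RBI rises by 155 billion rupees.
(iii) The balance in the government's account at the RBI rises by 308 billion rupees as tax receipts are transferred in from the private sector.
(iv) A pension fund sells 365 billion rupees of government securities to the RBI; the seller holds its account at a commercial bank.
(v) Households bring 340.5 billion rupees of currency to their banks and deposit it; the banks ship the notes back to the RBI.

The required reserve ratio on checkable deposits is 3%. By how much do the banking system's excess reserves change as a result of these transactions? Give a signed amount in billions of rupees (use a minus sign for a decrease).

FX purchase 266.5 billion rupees: reserves +266.5B, deposits 0.
Discount-window loan 155 billion rupees: reserves +155B, deposits 0.
Government account inflow 308 billion rupees: reserves −308B, deposits −308B.
Asset purchase (from non-banks) 365 billion rupees: reserves +365B, deposits +365B.
Currency deposit 340.5 billion rupees: reserves +340.5B, deposits +340.5B.
Totals: Δreserves = +819B, Δdeposits = +397.5B.
Δrequired reserves = 3% × +397.5B = +11.925B.
Δexcess reserves = Δreserves − Δrequired = +819B − (+11.925B) = +807.075 billion.

+807.075 billion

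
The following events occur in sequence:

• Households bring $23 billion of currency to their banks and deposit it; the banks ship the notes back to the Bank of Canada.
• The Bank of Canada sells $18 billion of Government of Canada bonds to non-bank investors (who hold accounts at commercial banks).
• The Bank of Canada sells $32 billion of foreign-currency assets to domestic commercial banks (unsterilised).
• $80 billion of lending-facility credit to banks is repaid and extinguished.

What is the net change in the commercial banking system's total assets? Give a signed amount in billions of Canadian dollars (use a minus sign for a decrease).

-$75 billion

Bank of Canada balance sheet:
  Assets:      Securities −$18B, Loans to banks −$80B, Foreign assets −$32B
  Liabilities: Bank reserves −$107B, Currency in circulation −$23B
Commercial banking system:
  Assets:      Reserves at CB −$107B, Foreign assets +$32B
  Liabilities: Checkable deposits +$5B, Borrowings from CB −$80B
Change in total bank assets = -$75 billion.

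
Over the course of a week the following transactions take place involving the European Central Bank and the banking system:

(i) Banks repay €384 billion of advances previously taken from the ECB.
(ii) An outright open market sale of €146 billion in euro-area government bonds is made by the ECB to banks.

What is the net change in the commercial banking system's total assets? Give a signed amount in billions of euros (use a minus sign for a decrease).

Discount-window repayment €384 billion: bank balance sheets shrink → −€384B.
OMO sale (to banks) €146 billion: just an asset swap on bank balance sheets → 0.
Net: −384 + 0 = -€384 billion.

-€384 billion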